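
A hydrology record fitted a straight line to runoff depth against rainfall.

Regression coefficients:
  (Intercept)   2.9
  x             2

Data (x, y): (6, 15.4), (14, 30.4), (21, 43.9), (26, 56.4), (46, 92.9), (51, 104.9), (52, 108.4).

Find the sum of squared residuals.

SSE = 10

x=6: ŷ = 2.9 + 2·6 = 14.9; r = 15.4 − 14.9 = 0.5
x=14: ŷ = 2.9 + 2·14 = 30.9; r = 30.4 − 30.9 = -0.5
x=21: ŷ = 2.9 + 2·21 = 44.9; r = 43.9 − 44.9 = -1
x=26: ŷ = 2.9 + 2·26 = 54.9; r = 56.4 − 54.9 = 1.5
x=46: ŷ = 2.9 + 2·46 = 94.9; r = 92.9 − 94.9 = -2
x=51: ŷ = 2.9 + 2·51 = 104.9; r = 104.9 − 104.9 = 0
x=52: ŷ = 2.9 + 2·52 = 106.9; r = 108.4 − 106.9 = 1.5
SSE = 0.25 + 0.25 + 1 + 2.25 + 4 + 0 + 2.25 = 10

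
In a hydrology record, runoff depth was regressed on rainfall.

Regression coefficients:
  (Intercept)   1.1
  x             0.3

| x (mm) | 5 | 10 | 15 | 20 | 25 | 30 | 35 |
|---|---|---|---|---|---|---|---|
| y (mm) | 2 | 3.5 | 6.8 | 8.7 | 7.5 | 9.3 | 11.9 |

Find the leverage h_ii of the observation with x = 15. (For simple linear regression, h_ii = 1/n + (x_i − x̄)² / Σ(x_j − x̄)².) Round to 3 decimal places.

x̄ = (5 + 10 + 15 + 20 + 25 + 30 + 35)/7 = 20
Σ(x − x̄)² = 225 + 100 + 25 + 0 + 25 + 100 + 225 = 700
h = 1/7 + (-5)²/700 = 0.142857 + 0.0357143 = 0.179

h = 0.179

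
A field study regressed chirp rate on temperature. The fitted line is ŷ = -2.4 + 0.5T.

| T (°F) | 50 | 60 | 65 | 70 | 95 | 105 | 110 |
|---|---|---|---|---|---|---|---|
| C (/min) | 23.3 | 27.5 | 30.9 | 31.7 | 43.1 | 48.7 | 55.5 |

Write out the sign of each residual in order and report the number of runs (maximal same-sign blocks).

T=50: ŷ = -2.4 + 0.5·50 = 22.6; e = 23.3 − 22.6 = 0.7
T=60: ŷ = -2.4 + 0.5·60 = 27.6; e = 27.5 − 27.6 = -0.1
T=65: ŷ = -2.4 + 0.5·65 = 30.1; e = 30.9 − 30.1 = 0.8
T=70: ŷ = -2.4 + 0.5·70 = 32.6; e = 31.7 − 32.6 = -0.9
T=95: ŷ = -2.4 + 0.5·95 = 45.1; e = 43.1 − 45.1 = -2
T=105: ŷ = -2.4 + 0.5·105 = 50.1; e = 48.7 − 50.1 = -1.4
T=110: ŷ = -2.4 + 0.5·110 = 52.6; e = 55.5 − 52.6 = 2.9
Signs: + − + − − − +
Runs: +×1, −×1, +×1, −×3, +×1 → 5

5 runs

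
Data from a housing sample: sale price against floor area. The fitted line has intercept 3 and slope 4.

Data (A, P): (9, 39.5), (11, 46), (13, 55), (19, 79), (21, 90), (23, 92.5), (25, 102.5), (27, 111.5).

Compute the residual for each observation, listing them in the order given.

0.5, -1, 0, 0, 3, -2.5, -0.5, 0.5

A=9: ŷ = 3 + 4·9 = 39; r = 39.5 − 39 = 0.5
A=11: ŷ = 3 + 4·11 = 47; r = 46 − 47 = -1
A=13: ŷ = 3 + 4·13 = 55; r = 55 − 55 = 0
A=19: ŷ = 3 + 4·19 = 79; r = 79 − 79 = 0
A=21: ŷ = 3 + 4·21 = 87; r = 90 − 87 = 3
A=23: ŷ = 3 + 4·23 = 95; r = 92.5 − 95 = -2.5
A=25: ŷ = 3 + 4·25 = 103; r = 102.5 − 103 = -0.5
A=27: ŷ = 3 + 4·27 = 111; r = 111.5 − 111 = 0.5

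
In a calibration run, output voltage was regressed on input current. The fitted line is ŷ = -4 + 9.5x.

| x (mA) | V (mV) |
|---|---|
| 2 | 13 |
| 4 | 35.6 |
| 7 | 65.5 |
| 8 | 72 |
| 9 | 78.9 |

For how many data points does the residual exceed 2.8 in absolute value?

1

x=2: ŷ = -4 + 9.5·2 = 15; e = 13 − 15 = -2
x=4: ŷ = -4 + 9.5·4 = 34; e = 35.6 − 34 = 1.6
x=7: ŷ = -4 + 9.5·7 = 62.5; e = 65.5 − 62.5 = 3
x=8: ŷ = -4 + 9.5·8 = 72; e = 72 − 72 = 0
x=9: ŷ = -4 + 9.5·9 = 81.5; e = 78.9 − 81.5 = -2.6
|e| > 2.8: x=7 (|e|=3) → 1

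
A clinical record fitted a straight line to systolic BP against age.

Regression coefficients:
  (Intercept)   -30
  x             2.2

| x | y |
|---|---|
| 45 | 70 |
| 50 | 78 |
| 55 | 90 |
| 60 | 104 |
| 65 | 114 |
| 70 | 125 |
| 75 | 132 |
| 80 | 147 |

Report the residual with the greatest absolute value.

x=45: ŷ = -30 + 2.2·45 = 69; e = 70 − 69 = 1
x=50: ŷ = -30 + 2.2·50 = 80; e = 78 − 80 = -2
x=55: ŷ = -30 + 2.2·55 = 91; e = 90 − 91 = -1
x=60: ŷ = -30 + 2.2·60 = 102; e = 104 − 102 = 2
x=65: ŷ = -30 + 2.2·65 = 113; e = 114 − 113 = 1
x=70: ŷ = -30 + 2.2·70 = 124; e = 125 − 124 = 1
x=75: ŷ = -30 + 2.2·75 = 135; e = 132 − 135 = -3
x=80: ŷ = -30 + 2.2·80 = 146; e = 147 − 146 = 1
Largest |e| is 3 at x = 75, residual -3.

e = -3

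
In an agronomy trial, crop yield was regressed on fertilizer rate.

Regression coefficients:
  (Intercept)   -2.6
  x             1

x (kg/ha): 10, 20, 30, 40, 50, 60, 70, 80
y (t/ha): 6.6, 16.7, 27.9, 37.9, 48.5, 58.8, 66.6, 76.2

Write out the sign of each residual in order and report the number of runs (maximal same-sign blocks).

x=10: ŷ = -2.6 + 10 = 7.4; r = 6.6 − 7.4 = -0.8
x=20: ŷ = -2.6 + 20 = 17.4; r = 16.7 − 17.4 = -0.7
x=30: ŷ = -2.6 + 30 = 27.4; r = 27.9 − 27.4 = 0.5
x=40: ŷ = -2.6 + 40 = 37.4; r = 37.9 − 37.4 = 0.5
x=50: ŷ = -2.6 + 50 = 47.4; r = 48.5 − 47.4 = 1.1
x=60: ŷ = -2.6 + 60 = 57.4; r = 58.8 − 57.4 = 1.4
x=70: ŷ = -2.6 + 70 = 67.4; r = 66.6 − 67.4 = -0.8
x=80: ŷ = -2.6 + 80 = 77.4; r = 76.2 − 77.4 = -1.2
Signs: − − + + + + − −
Runs: −×2, +×4, −×2 → 3

3 runs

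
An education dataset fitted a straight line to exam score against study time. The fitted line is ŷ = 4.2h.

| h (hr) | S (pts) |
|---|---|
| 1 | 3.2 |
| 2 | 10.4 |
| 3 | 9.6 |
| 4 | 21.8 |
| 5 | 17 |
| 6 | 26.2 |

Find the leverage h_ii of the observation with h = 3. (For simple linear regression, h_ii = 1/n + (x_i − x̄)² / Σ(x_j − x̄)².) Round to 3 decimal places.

h̄ = (1 + 2 + 3 + 4 + 5 + 6)/6 = 3.5
Σ(h − h̄)² = 6.25 + 2.25 + 0.25 + 0.25 + 2.25 + 6.25 = 17.5
h = 1/6 + (-0.5)²/17.5 = 0.166667 + 0.0142857 = 0.181

h = 0.181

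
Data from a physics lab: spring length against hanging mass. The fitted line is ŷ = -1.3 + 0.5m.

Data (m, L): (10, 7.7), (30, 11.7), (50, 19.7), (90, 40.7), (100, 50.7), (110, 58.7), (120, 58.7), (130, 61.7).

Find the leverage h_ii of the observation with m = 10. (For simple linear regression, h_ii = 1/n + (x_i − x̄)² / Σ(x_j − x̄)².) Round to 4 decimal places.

h = 0.4801

m̄ = (10 + 30 + 50 + 90 + 100 + 110 + 120 + 130)/8 = 80
Σ(m − m̄)² = 4900 + 2500 + 900 + 100 + 400 + 900 + 1600 + 2500 = 13800
h = 1/8 + (-70)²/13800 = 0.125 + 0.355072 = 0.4801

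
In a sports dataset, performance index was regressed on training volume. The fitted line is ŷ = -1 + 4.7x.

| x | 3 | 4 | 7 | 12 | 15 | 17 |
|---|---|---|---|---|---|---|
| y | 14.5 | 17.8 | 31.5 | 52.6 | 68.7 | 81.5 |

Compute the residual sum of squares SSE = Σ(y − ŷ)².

x=3: ŷ = -1 + 4.7·3 = 13.1; e = 14.5 − 13.1 = 1.4
x=4: ŷ = -1 + 4.7·4 = 17.8; e = 17.8 − 17.8 = 0
x=7: ŷ = -1 + 4.7·7 = 31.9; e = 31.5 − 31.9 = -0.4
x=12: ŷ = -1 + 4.7·12 = 55.4; e = 52.6 − 55.4 = -2.8
x=15: ŷ = -1 + 4.7·15 = 69.5; e = 68.7 − 69.5 = -0.8
x=17: ŷ = -1 + 4.7·17 = 78.9; e = 81.5 − 78.9 = 2.6
SSE = 1.96 + 0 + 0.16 + 7.84 + 0.64 + 6.76 = 17.36

SSE = 17.36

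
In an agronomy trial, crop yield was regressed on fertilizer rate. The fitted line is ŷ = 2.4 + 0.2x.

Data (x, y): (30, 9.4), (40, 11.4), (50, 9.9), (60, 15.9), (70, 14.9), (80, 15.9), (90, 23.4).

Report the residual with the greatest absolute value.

r = 3

x=30: ŷ = 2.4 + 0.2·30 = 8.4; r = 9.4 − 8.4 = 1
x=40: ŷ = 2.4 + 0.2·40 = 10.4; r = 11.4 − 10.4 = 1
x=50: ŷ = 2.4 + 0.2·50 = 12.4; r = 9.9 − 12.4 = -2.5
x=60: ŷ = 2.4 + 0.2·60 = 14.4; r = 15.9 − 14.4 = 1.5
x=70: ŷ = 2.4 + 0.2·70 = 16.4; r = 14.9 − 16.4 = -1.5
x=80: ŷ = 2.4 + 0.2·80 = 18.4; r = 15.9 − 18.4 = -2.5
x=90: ŷ = 2.4 + 0.2·90 = 20.4; r = 23.4 − 20.4 = 3
Largest |r| is 3 at x = 90, residual 3.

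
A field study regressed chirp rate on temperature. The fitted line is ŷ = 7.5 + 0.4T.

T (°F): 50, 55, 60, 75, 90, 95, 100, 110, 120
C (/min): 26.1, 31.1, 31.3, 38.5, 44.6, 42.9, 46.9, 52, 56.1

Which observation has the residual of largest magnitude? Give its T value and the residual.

T = 95, e = -2.6

T=50: ŷ = 7.5 + 0.4·50 = 27.5; e = 26.1 − 27.5 = -1.4
T=55: ŷ = 7.5 + 0.4·55 = 29.5; e = 31.1 − 29.5 = 1.6
T=60: ŷ = 7.5 + 0.4·60 = 31.5; e = 31.3 − 31.5 = -0.2
T=75: ŷ = 7.5 + 0.4·75 = 37.5; e = 38.5 − 37.5 = 1
T=90: ŷ = 7.5 + 0.4·90 = 43.5; e = 44.6 − 43.5 = 1.1
T=95: ŷ = 7.5 + 0.4·95 = 45.5; e = 42.9 − 45.5 = -2.6
T=100: ŷ = 7.5 + 0.4·100 = 47.5; e = 46.9 − 47.5 = -0.6
T=110: ŷ = 7.5 + 0.4·110 = 51.5; e = 52 − 51.5 = 0.5
T=120: ŷ = 7.5 + 0.4·120 = 55.5; e = 56.1 − 55.5 = 0.6
Largest |e| is 2.6 at T = 95, residual -2.6.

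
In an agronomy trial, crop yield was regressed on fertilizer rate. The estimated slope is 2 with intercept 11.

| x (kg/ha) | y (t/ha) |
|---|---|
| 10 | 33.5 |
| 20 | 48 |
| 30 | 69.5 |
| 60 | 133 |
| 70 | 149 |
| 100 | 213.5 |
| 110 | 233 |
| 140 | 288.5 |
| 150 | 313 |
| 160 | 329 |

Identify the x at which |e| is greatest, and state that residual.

x = 20, e = -3

x=10: ŷ = 11 + 2·10 = 31; e = 33.5 − 31 = 2.5
x=20: ŷ = 11 + 2·20 = 51; e = 48 − 51 = -3
x=30: ŷ = 11 + 2·30 = 71; e = 69.5 − 71 = -1.5
x=60: ŷ = 11 + 2·60 = 131; e = 133 − 131 = 2
x=70: ŷ = 11 + 2·70 = 151; e = 149 − 151 = -2
x=100: ŷ = 11 + 2·100 = 211; e = 213.5 − 211 = 2.5
x=110: ŷ = 11 + 2·110 = 231; e = 233 − 231 = 2
x=140: ŷ = 11 + 2·140 = 291; e = 288.5 − 291 = -2.5
x=150: ŷ = 11 + 2·150 = 311; e = 313 − 311 = 2
x=160: ŷ = 11 + 2·160 = 331; e = 329 − 331 = -2
Largest |e| is 3 at x = 20, residual -3.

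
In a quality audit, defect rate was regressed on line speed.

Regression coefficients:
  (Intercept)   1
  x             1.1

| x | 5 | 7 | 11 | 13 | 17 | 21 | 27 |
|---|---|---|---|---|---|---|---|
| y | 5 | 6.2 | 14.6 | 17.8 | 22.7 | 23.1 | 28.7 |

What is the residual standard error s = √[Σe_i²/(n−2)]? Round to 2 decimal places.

x=5: ŷ = 1 + 1.1·5 = 6.5; e = 5 − 6.5 = -1.5
x=7: ŷ = 1 + 1.1·7 = 8.7; e = 6.2 − 8.7 = -2.5
x=11: ŷ = 1 + 1.1·11 = 13.1; e = 14.6 − 13.1 = 1.5
x=13: ŷ = 1 + 1.1·13 = 15.3; e = 17.8 − 15.3 = 2.5
x=17: ŷ = 1 + 1.1·17 = 19.7; e = 22.7 − 19.7 = 3
x=21: ŷ = 1 + 1.1·21 = 24.1; e = 23.1 − 24.1 = -1
x=27: ŷ = 1 + 1.1·27 = 30.7; e = 28.7 − 30.7 = -2
SSE = 2.25 + 6.25 + 2.25 + 6.25 + 9 + 1 + 4 = 31
s = √(31/5) = √6.2 ≈ 2.49

s = 2.49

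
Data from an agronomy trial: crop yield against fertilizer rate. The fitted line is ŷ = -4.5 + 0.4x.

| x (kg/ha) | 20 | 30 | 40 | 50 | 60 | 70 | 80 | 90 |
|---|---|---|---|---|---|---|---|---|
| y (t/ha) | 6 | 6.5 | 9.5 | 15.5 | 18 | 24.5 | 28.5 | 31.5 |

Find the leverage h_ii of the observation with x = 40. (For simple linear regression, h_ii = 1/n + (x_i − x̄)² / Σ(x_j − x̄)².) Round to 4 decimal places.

h = 0.1786

x̄ = (20 + 30 + 40 + 50 + 60 + 70 + 80 + 90)/8 = 55
Σ(x − x̄)² = 1225 + 625 + 225 + 25 + 25 + 225 + 625 + 1225 = 4200
h = 1/8 + (-15)²/4200 = 0.125 + 0.0535714 = 0.1786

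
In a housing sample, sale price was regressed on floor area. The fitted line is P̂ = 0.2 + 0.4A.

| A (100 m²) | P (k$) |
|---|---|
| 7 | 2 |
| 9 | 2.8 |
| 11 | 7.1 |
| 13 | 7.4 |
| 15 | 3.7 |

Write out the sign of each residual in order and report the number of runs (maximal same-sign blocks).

3 runs

A=7: P̂ = 0.2 + 0.4·7 = 3; r = 2 − 3 = -1
A=9: P̂ = 0.2 + 0.4·9 = 3.8; r = 2.8 − 3.8 = -1
A=11: P̂ = 0.2 + 0.4·11 = 4.6; r = 7.1 − 4.6 = 2.5
A=13: P̂ = 0.2 + 0.4·13 = 5.4; r = 7.4 − 5.4 = 2
A=15: P̂ = 0.2 + 0.4·15 = 6.2; r = 3.7 − 6.2 = -2.5
Signs: − − + + −
Runs: −×2, +×2, −×1 → 3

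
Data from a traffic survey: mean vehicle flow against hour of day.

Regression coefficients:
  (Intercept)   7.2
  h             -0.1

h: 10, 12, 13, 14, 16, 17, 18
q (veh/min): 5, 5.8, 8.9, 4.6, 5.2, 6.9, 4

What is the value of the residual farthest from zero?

r = 3

h=10: ŷ = 7.2 − 0.1·10 = 6.2; r = 5 − 6.2 = -1.2
h=12: ŷ = 7.2 − 0.1·12 = 6; r = 5.8 − 6 = -0.2
h=13: ŷ = 7.2 − 0.1·13 = 5.9; r = 8.9 − 5.9 = 3
h=14: ŷ = 7.2 − 0.1·14 = 5.8; r = 4.6 − 5.8 = -1.2
h=16: ŷ = 7.2 − 0.1·16 = 5.6; r = 5.2 − 5.6 = -0.4
h=17: ŷ = 7.2 − 0.1·17 = 5.5; r = 6.9 − 5.5 = 1.4
h=18: ŷ = 7.2 − 0.1·18 = 5.4; r = 4 − 5.4 = -1.4
Largest |r| is 3 at h = 13, residual 3.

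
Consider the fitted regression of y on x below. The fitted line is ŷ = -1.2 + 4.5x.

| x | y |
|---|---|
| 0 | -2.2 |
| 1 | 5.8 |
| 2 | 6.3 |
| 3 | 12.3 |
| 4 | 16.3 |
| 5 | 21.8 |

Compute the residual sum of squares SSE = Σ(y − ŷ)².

x=0: ŷ = -1.2 + 4.5·0 = -1.2; e = -2.2 − (-1.2) = -1
x=1: ŷ = -1.2 + 4.5·1 = 3.3; e = 5.8 − 3.3 = 2.5
x=2: ŷ = -1.2 + 4.5·2 = 7.8; e = 6.3 − 7.8 = -1.5
x=3: ŷ = -1.2 + 4.5·3 = 12.3; e = 12.3 − 12.3 = 0
x=4: ŷ = -1.2 + 4.5·4 = 16.8; e = 16.3 − 16.8 = -0.5
x=5: ŷ = -1.2 + 4.5·5 = 21.3; e = 21.8 − 21.3 = 0.5
SSE = 1 + 6.25 + 2.25 + 0 + 0.25 + 0.25 = 10

SSE = 10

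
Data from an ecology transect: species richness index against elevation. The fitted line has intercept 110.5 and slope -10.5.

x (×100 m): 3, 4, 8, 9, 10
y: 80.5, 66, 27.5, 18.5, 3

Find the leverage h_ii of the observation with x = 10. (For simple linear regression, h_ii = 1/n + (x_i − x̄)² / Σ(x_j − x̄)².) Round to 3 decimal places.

h = 0.464

x̄ = (3 + 4 + 8 + 9 + 10)/5 = 6.8
Σ(x − x̄)² = 14.44 + 7.84 + 1.44 + 4.84 + 10.24 = 38.8
h = 1/5 + (3.2)²/38.8 = 0.2 + 0.263918 = 0.464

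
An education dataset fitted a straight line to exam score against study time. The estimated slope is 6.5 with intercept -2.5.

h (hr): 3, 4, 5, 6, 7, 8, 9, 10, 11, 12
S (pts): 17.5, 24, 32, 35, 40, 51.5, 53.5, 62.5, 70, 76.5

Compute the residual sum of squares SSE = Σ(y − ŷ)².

h=3: ŷ = -2.5 + 6.5·3 = 17; e = 17.5 − 17 = 0.5
h=4: ŷ = -2.5 + 6.5·4 = 23.5; e = 24 − 23.5 = 0.5
h=5: ŷ = -2.5 + 6.5·5 = 30; e = 32 − 30 = 2
h=6: ŷ = -2.5 + 6.5·6 = 36.5; e = 35 − 36.5 = -1.5
h=7: ŷ = -2.5 + 6.5·7 = 43; e = 40 − 43 = -3
h=8: ŷ = -2.5 + 6.5·8 = 49.5; e = 51.5 − 49.5 = 2
h=9: ŷ = -2.5 + 6.5·9 = 56; e = 53.5 − 56 = -2.5
h=10: ŷ = -2.5 + 6.5·10 = 62.5; e = 62.5 − 62.5 = 0
h=11: ŷ = -2.5 + 6.5·11 = 69; e = 70 − 69 = 1
h=12: ŷ = -2.5 + 6.5·12 = 75.5; e = 76.5 − 75.5 = 1
SSE = 0.25 + 0.25 + 4 + 2.25 + 9 + 4 + 6.25 + 0 + 1 + 1 = 28

SSE = 28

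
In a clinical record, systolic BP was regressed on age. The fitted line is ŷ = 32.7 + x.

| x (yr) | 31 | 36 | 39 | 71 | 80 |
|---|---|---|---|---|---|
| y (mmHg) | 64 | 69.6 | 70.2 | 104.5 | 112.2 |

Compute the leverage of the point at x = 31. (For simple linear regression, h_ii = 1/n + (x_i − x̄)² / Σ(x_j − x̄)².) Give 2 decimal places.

h = 0.41

x̄ = (31 + 36 + 39 + 71 + 80)/5 = 51.4
Σ(x − x̄)² = 416.16 + 237.16 + 153.76 + 384.16 + 817.96 = 2009.2
h = 1/5 + (-20.4)²/2009.2 = 0.2 + 0.207127 = 0.41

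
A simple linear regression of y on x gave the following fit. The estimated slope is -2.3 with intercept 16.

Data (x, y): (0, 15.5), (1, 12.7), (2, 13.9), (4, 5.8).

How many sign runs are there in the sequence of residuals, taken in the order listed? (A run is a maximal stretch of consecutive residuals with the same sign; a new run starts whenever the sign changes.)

x=0: ŷ = 16 − 2.3·0 = 16; r = 15.5 − 16 = -0.5
x=1: ŷ = 16 − 2.3·1 = 13.7; r = 12.7 − 13.7 = -1
x=2: ŷ = 16 − 2.3·2 = 11.4; r = 13.9 − 11.4 = 2.5
x=4: ŷ = 16 − 2.3·4 = 6.8; r = 5.8 − 6.8 = -1
Signs: − − + −
Runs: −×2, +×1, −×1 → 3

3 runs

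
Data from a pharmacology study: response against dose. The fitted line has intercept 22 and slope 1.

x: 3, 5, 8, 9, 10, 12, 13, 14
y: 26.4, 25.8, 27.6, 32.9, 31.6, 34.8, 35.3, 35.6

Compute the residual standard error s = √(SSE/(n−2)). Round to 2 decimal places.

s = 1.52

x=3: ŷ = 22 + 3 = 25; r = 26.4 − 25 = 1.4
x=5: ŷ = 22 + 5 = 27; r = 25.8 − 27 = -1.2
x=8: ŷ = 22 + 8 = 30; r = 27.6 − 30 = -2.4
x=9: ŷ = 22 + 9 = 31; r = 32.9 − 31 = 1.9
x=10: ŷ = 22 + 10 = 32; r = 31.6 − 32 = -0.4
x=12: ŷ = 22 + 12 = 34; r = 34.8 − 34 = 0.8
x=13: ŷ = 22 + 13 = 35; r = 35.3 − 35 = 0.3
x=14: ŷ = 22 + 14 = 36; r = 35.6 − 36 = -0.4
SSE = 1.96 + 1.44 + 5.76 + 3.61 + 0.16 + 0.64 + 0.09 + 0.16 = 13.82
s = √(13.82/6) = √2.30333 ≈ 1.52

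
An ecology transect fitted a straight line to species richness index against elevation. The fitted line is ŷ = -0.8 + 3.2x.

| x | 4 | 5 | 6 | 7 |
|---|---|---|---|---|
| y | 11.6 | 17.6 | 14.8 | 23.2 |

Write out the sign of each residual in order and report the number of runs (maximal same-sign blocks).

4 runs

x=4: ŷ = -0.8 + 3.2·4 = 12; e = 11.6 − 12 = -0.4
x=5: ŷ = -0.8 + 3.2·5 = 15.2; e = 17.6 − 15.2 = 2.4
x=6: ŷ = -0.8 + 3.2·6 = 18.4; e = 14.8 − 18.4 = -3.6
x=7: ŷ = -0.8 + 3.2·7 = 21.6; e = 23.2 − 21.6 = 1.6
Signs: − + − +
Runs: −×1, +×1, −×1, +×1 → 4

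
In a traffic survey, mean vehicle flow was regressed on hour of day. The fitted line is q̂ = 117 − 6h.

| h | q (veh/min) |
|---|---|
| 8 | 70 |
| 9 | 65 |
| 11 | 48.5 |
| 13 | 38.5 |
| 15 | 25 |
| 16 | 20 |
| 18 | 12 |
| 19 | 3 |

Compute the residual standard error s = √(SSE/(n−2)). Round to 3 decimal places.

s = 2.062

h=8: q̂ = 117 − 6·8 = 69; r = 70 − 69 = 1
h=9: q̂ = 117 − 6·9 = 63; r = 65 − 63 = 2
h=11: q̂ = 117 − 6·11 = 51; r = 48.5 − 51 = -2.5
h=13: q̂ = 117 − 6·13 = 39; r = 38.5 − 39 = -0.5
h=15: q̂ = 117 − 6·15 = 27; r = 25 − 27 = -2
h=16: q̂ = 117 − 6·16 = 21; r = 20 − 21 = -1
h=18: q̂ = 117 − 6·18 = 9; r = 12 − 9 = 3
h=19: q̂ = 117 − 6·19 = 3; r = 3 − 3 = 0
SSE = 1 + 4 + 6.25 + 0.25 + 4 + 1 + 9 + 0 = 25.5
s = √(25.5/6) = √4.25 ≈ 2.062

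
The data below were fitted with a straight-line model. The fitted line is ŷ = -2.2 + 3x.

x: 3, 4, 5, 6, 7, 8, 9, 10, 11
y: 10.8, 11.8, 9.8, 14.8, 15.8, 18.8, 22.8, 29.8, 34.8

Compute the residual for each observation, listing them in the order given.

x=3: ŷ = -2.2 + 3·3 = 6.8; r = 10.8 − 6.8 = 4
x=4: ŷ = -2.2 + 3·4 = 9.8; r = 11.8 − 9.8 = 2
x=5: ŷ = -2.2 + 3·5 = 12.8; r = 9.8 − 12.8 = -3
x=6: ŷ = -2.2 + 3·6 = 15.8; r = 14.8 − 15.8 = -1
x=7: ŷ = -2.2 + 3·7 = 18.8; r = 15.8 − 18.8 = -3
x=8: ŷ = -2.2 + 3·8 = 21.8; r = 18.8 − 21.8 = -3
x=9: ŷ = -2.2 + 3·9 = 24.8; r = 22.8 − 24.8 = -2
x=10: ŷ = -2.2 + 3·10 = 27.8; r = 29.8 − 27.8 = 2
x=11: ŷ = -2.2 + 3·11 = 30.8; r = 34.8 − 30.8 = 4

4, 2, -3, -1, -3, -3, -2, 2, 4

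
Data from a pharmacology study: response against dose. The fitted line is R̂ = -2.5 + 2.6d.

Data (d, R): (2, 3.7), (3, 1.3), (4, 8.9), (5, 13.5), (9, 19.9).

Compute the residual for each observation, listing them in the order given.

1, -4, 1, 3, -1

d=2: R̂ = -2.5 + 2.6·2 = 2.7; e = 3.7 − 2.7 = 1
d=3: R̂ = -2.5 + 2.6·3 = 5.3; e = 1.3 − 5.3 = -4
d=4: R̂ = -2.5 + 2.6·4 = 7.9; e = 8.9 − 7.9 = 1
d=5: R̂ = -2.5 + 2.6·5 = 10.5; e = 13.5 − 10.5 = 3
d=9: R̂ = -2.5 + 2.6·9 = 20.9; e = 19.9 − 20.9 = -1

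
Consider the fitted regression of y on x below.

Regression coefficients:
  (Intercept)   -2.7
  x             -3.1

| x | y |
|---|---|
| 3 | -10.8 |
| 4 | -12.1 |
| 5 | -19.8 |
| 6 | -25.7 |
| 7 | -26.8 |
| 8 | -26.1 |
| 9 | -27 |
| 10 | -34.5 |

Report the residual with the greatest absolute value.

r = -4.4

x=3: ŷ = -2.7 − 3.1·3 = -12; r = -10.8 − (-12) = 1.2
x=4: ŷ = -2.7 − 3.1·4 = -15.1; r = -12.1 − (-15.1) = 3
x=5: ŷ = -2.7 − 3.1·5 = -18.2; r = -19.8 − (-18.2) = -1.6
x=6: ŷ = -2.7 − 3.1·6 = -21.3; r = -25.7 − (-21.3) = -4.4
x=7: ŷ = -2.7 − 3.1·7 = -24.4; r = -26.8 − (-24.4) = -2.4
x=8: ŷ = -2.7 − 3.1·8 = -27.5; r = -26.1 − (-27.5) = 1.4
x=9: ŷ = -2.7 − 3.1·9 = -30.6; r = -27 − (-30.6) = 3.6
x=10: ŷ = -2.7 − 3.1·10 = -33.7; r = -34.5 − (-33.7) = -0.8
Largest |r| is 4.4 at x = 6, residual -4.4.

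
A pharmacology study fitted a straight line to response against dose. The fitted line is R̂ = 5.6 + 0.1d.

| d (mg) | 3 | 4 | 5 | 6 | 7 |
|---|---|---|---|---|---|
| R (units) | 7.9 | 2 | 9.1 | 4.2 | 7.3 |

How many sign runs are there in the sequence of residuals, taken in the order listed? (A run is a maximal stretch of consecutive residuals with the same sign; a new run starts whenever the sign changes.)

5 runs

d=3: R̂ = 5.6 + 0.1·3 = 5.9; e = 7.9 − 5.9 = 2
d=4: R̂ = 5.6 + 0.1·4 = 6; e = 2 − 6 = -4
d=5: R̂ = 5.6 + 0.1·5 = 6.1; e = 9.1 − 6.1 = 3
d=6: R̂ = 5.6 + 0.1·6 = 6.2; e = 4.2 − 6.2 = -2
d=7: R̂ = 5.6 + 0.1·7 = 6.3; e = 7.3 − 6.3 = 1
Signs: + − + − +
Runs: +×1, −×1, +×1, −×1, +×1 → 5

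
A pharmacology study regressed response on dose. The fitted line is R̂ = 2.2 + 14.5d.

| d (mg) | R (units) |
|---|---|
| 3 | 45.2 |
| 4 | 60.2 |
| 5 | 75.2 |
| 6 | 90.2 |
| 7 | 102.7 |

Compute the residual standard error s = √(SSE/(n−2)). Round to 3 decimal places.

d=3: R̂ = 2.2 + 14.5·3 = 45.7; e = 45.2 − 45.7 = -0.5
d=4: R̂ = 2.2 + 14.5·4 = 60.2; e = 60.2 − 60.2 = 0
d=5: R̂ = 2.2 + 14.5·5 = 74.7; e = 75.2 − 74.7 = 0.5
d=6: R̂ = 2.2 + 14.5·6 = 89.2; e = 90.2 − 89.2 = 1
d=7: R̂ = 2.2 + 14.5·7 = 103.7; e = 102.7 − 103.7 = -1
SSE = 0.25 + 0 + 0.25 + 1 + 1 = 2.5
s = √(2.5/3) = √0.833333 ≈ 0.913

s = 0.913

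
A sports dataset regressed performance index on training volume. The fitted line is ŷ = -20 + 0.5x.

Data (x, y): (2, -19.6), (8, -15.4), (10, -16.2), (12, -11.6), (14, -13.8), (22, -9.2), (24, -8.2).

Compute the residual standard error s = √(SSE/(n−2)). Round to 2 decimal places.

s = 1.31

x=2: ŷ = -20 + 0.5·2 = -19; e = -19.6 − (-19) = -0.6
x=8: ŷ = -20 + 0.5·8 = -16; e = -15.4 − (-16) = 0.6
x=10: ŷ = -20 + 0.5·10 = -15; e = -16.2 − (-15) = -1.2
x=12: ŷ = -20 + 0.5·12 = -14; e = -11.6 − (-14) = 2.4
x=14: ŷ = -20 + 0.5·14 = -13; e = -13.8 − (-13) = -0.8
x=22: ŷ = -20 + 0.5·22 = -9; e = -9.2 − (-9) = -0.2
x=24: ŷ = -20 + 0.5·24 = -8; e = -8.2 − (-8) = -0.2
SSE = 0.36 + 0.36 + 1.44 + 5.76 + 0.64 + 0.04 + 0.04 = 8.64
s = √(8.64/5) = √1.728 ≈ 1.31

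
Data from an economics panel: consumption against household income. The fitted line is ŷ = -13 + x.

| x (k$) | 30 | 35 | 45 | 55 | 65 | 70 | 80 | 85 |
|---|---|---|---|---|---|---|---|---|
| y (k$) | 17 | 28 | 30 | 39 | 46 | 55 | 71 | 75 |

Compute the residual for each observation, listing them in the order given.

x=30: ŷ = -13 + 30 = 17; e = 17 − 17 = 0
x=35: ŷ = -13 + 35 = 22; e = 28 − 22 = 6
x=45: ŷ = -13 + 45 = 32; e = 30 − 32 = -2
x=55: ŷ = -13 + 55 = 42; e = 39 − 42 = -3
x=65: ŷ = -13 + 65 = 52; e = 46 − 52 = -6
x=70: ŷ = -13 + 70 = 57; e = 55 − 57 = -2
x=80: ŷ = -13 + 80 = 67; e = 71 − 67 = 4
x=85: ŷ = -13 + 85 = 72; e = 75 − 72 = 3

0, 6, -2, -3, -6, -2, 4, 3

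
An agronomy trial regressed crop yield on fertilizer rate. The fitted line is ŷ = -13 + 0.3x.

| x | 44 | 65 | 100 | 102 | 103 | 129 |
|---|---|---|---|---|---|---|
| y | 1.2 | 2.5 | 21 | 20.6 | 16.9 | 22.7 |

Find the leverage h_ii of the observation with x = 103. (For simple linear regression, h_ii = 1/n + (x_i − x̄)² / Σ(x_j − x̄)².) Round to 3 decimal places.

x̄ = (44 + 65 + 100 + 102 + 103 + 129)/6 = 90.5
Σ(x − x̄)² = 2162.25 + 650.25 + 90.25 + 132.25 + 156.25 + 1482.25 = 4673.5
h = 1/6 + (12.5)²/4673.5 = 0.166667 + 0.0334332 = 0.200

h = 0.200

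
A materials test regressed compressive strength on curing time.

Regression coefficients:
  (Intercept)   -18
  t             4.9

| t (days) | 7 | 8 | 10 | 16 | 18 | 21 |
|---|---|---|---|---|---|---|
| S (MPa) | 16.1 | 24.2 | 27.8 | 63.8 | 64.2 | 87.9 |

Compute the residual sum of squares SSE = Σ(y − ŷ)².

t=7: Ŝ = -18 + 4.9·7 = 16.3; e = 16.1 − 16.3 = -0.2
t=8: Ŝ = -18 + 4.9·8 = 21.2; e = 24.2 − 21.2 = 3
t=10: Ŝ = -18 + 4.9·10 = 31; e = 27.8 − 31 = -3.2
t=16: Ŝ = -18 + 4.9·16 = 60.4; e = 63.8 − 60.4 = 3.4
t=18: Ŝ = -18 + 4.9·18 = 70.2; e = 64.2 − 70.2 = -6
t=21: Ŝ = -18 + 4.9·21 = 84.9; e = 87.9 − 84.9 = 3
SSE = 0.04 + 9 + 10.24 + 11.56 + 36 + 9 = 75.84

SSE = 75.84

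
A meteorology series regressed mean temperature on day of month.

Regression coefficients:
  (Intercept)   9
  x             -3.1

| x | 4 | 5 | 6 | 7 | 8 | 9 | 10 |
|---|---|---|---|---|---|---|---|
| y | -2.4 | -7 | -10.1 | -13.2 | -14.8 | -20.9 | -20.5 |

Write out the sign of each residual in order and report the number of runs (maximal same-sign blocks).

x=4: ŷ = 9 − 3.1·4 = -3.4; r = -2.4 − (-3.4) = 1
x=5: ŷ = 9 − 3.1·5 = -6.5; r = -7 − (-6.5) = -0.5
x=6: ŷ = 9 − 3.1·6 = -9.6; r = -10.1 − (-9.6) = -0.5
x=7: ŷ = 9 − 3.1·7 = -12.7; r = -13.2 − (-12.7) = -0.5
x=8: ŷ = 9 − 3.1·8 = -15.8; r = -14.8 − (-15.8) = 1
x=9: ŷ = 9 − 3.1·9 = -18.9; r = -20.9 − (-18.9) = -2
x=10: ŷ = 9 − 3.1·10 = -22; r = -20.5 − (-22) = 1.5
Signs: + − − − + − +
Runs: +×1, −×3, +×1, −×1, +×1 → 5

5 runs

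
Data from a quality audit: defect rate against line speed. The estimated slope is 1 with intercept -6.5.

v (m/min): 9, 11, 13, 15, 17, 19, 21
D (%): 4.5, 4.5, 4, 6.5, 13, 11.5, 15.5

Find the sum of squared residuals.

SSE = 22.5

v=9: D̂ = -6.5 + 9 = 2.5; e = 4.5 − 2.5 = 2
v=11: D̂ = -6.5 + 11 = 4.5; e = 4.5 − 4.5 = 0
v=13: D̂ = -6.5 + 13 = 6.5; e = 4 − 6.5 = -2.5
v=15: D̂ = -6.5 + 15 = 8.5; e = 6.5 − 8.5 = -2
v=17: D̂ = -6.5 + 17 = 10.5; e = 13 − 10.5 = 2.5
v=19: D̂ = -6.5 + 19 = 12.5; e = 11.5 − 12.5 = -1
v=21: D̂ = -6.5 + 21 = 14.5; e = 15.5 − 14.5 = 1
SSE = 4 + 0 + 6.25 + 4 + 6.25 + 1 + 1 = 22.5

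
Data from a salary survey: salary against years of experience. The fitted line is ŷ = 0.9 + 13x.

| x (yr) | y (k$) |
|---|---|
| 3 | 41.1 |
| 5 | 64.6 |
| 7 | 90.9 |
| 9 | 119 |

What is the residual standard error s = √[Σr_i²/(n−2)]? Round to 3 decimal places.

x=3: ŷ = 0.9 + 13·3 = 39.9; r = 41.1 − 39.9 = 1.2
x=5: ŷ = 0.9 + 13·5 = 65.9; r = 64.6 − 65.9 = -1.3
x=7: ŷ = 0.9 + 13·7 = 91.9; r = 90.9 − 91.9 = -1
x=9: ŷ = 0.9 + 13·9 = 117.9; r = 119 − 117.9 = 1.1
SSE = 1.44 + 1.69 + 1 + 1.21 = 5.34
s = √(5.34/2) = √2.67 ≈ 1.634

s = 1.634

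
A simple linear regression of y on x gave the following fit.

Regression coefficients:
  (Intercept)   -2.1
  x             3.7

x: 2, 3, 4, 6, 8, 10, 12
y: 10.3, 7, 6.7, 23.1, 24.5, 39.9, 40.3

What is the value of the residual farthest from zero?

r = -6

x=2: ŷ = -2.1 + 3.7·2 = 5.3; r = 10.3 − 5.3 = 5
x=3: ŷ = -2.1 + 3.7·3 = 9; r = 7 − 9 = -2
x=4: ŷ = -2.1 + 3.7·4 = 12.7; r = 6.7 − 12.7 = -6
x=6: ŷ = -2.1 + 3.7·6 = 20.1; r = 23.1 − 20.1 = 3
x=8: ŷ = -2.1 + 3.7·8 = 27.5; r = 24.5 − 27.5 = -3
x=10: ŷ = -2.1 + 3.7·10 = 34.9; r = 39.9 − 34.9 = 5
x=12: ŷ = -2.1 + 3.7·12 = 42.3; r = 40.3 − 42.3 = -2
Largest |r| is 6 at x = 4, residual -6.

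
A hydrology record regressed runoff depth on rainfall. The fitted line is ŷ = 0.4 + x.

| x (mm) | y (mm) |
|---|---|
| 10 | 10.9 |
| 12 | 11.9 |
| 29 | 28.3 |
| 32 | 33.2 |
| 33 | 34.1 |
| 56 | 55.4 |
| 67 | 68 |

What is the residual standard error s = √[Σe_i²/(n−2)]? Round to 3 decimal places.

x=10: ŷ = 0.4 + 10 = 10.4; e = 10.9 − 10.4 = 0.5
x=12: ŷ = 0.4 + 12 = 12.4; e = 11.9 − 12.4 = -0.5
x=29: ŷ = 0.4 + 29 = 29.4; e = 28.3 − 29.4 = -1.1
x=32: ŷ = 0.4 + 32 = 32.4; e = 33.2 − 32.4 = 0.8
x=33: ŷ = 0.4 + 33 = 33.4; e = 34.1 − 33.4 = 0.7
x=56: ŷ = 0.4 + 56 = 56.4; e = 55.4 − 56.4 = -1
x=67: ŷ = 0.4 + 67 = 67.4; e = 68 − 67.4 = 0.6
SSE = 0.25 + 0.25 + 1.21 + 0.64 + 0.49 + 1 + 0.36 = 4.2
s = √(4.2/5) = √0.84 ≈ 0.917

s = 0.917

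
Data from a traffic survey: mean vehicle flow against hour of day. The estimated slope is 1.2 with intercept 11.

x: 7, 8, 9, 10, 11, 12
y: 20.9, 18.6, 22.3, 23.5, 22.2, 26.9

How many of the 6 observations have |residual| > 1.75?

x=7: ŷ = 11 + 1.2·7 = 19.4; r = 20.9 − 19.4 = 1.5
x=8: ŷ = 11 + 1.2·8 = 20.6; r = 18.6 − 20.6 = -2
x=9: ŷ = 11 + 1.2·9 = 21.8; r = 22.3 − 21.8 = 0.5
x=10: ŷ = 11 + 1.2·10 = 23; r = 23.5 − 23 = 0.5
x=11: ŷ = 11 + 1.2·11 = 24.2; r = 22.2 − 24.2 = -2
x=12: ŷ = 11 + 1.2·12 = 25.4; r = 26.9 − 25.4 = 1.5
|r| > 1.75: x=8 (|r|=2), x=11 (|r|=2) → 2

2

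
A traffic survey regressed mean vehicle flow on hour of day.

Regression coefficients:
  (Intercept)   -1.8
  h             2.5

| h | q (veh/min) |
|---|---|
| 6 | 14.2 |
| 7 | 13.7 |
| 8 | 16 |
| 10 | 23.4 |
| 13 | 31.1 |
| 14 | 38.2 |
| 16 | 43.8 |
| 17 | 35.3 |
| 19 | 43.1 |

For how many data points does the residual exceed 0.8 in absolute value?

7

h=6: ŷ = -1.8 + 2.5·6 = 13.2; r = 14.2 − 13.2 = 1
h=7: ŷ = -1.8 + 2.5·7 = 15.7; r = 13.7 − 15.7 = -2
h=8: ŷ = -1.8 + 2.5·8 = 18.2; r = 16 − 18.2 = -2.2
h=10: ŷ = -1.8 + 2.5·10 = 23.2; r = 23.4 − 23.2 = 0.2
h=13: ŷ = -1.8 + 2.5·13 = 30.7; r = 31.1 − 30.7 = 0.4
h=14: ŷ = -1.8 + 2.5·14 = 33.2; r = 38.2 − 33.2 = 5
h=16: ŷ = -1.8 + 2.5·16 = 38.2; r = 43.8 − 38.2 = 5.6
h=17: ŷ = -1.8 + 2.5·17 = 40.7; r = 35.3 − 40.7 = -5.4
h=19: ŷ = -1.8 + 2.5·19 = 45.7; r = 43.1 − 45.7 = -2.6
|r| > 0.8: h=6 (|r|=1), h=7 (|r|=2), h=8 (|r|=2.2), h=14 (|r|=5), h=16 (|r|=5.6), h=17 (|r|=5.4), h=19 (|r|=2.6) → 7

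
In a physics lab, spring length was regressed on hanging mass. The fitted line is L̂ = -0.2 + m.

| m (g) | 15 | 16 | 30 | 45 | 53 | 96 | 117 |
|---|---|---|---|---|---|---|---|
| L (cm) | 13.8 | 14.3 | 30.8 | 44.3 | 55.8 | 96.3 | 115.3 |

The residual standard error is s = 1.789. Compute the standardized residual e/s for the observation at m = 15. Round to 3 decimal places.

L̂ = -0.2 + 15 = 14.8
e = 13.8 − 14.8 = -1
e/s = -1 / 1.789 = -0.559

-0.559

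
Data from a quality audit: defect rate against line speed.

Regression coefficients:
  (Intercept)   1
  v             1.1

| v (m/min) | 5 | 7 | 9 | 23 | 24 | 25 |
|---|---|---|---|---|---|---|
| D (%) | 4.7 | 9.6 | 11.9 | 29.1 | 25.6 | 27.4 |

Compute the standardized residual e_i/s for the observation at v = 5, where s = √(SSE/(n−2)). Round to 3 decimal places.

v=5: ŷ = 1 + 1.1·5 = 6.5; e = 4.7 − 6.5 = -1.8
v=7: ŷ = 1 + 1.1·7 = 8.7; e = 9.6 − 8.7 = 0.9
v=9: ŷ = 1 + 1.1·9 = 10.9; e = 11.9 − 10.9 = 1
v=23: ŷ = 1 + 1.1·23 = 26.3; e = 29.1 − 26.3 = 2.8
v=24: ŷ = 1 + 1.1·24 = 27.4; e = 25.6 − 27.4 = -1.8
v=25: ŷ = 1 + 1.1·25 = 28.5; e = 27.4 − 28.5 = -1.1
SSE = 3.24 + 0.81 + 1 + 7.84 + 3.24 + 1.21 = 17.34
s = √(17.34/4) = 2.08207
e/s = -1.8 / 2.08207 = -0.865

-0.865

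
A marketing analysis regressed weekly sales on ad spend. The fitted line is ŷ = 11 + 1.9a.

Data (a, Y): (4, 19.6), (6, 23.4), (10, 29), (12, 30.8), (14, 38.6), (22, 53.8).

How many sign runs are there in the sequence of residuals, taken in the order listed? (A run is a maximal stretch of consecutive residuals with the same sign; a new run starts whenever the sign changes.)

3 runs

a=4: ŷ = 11 + 1.9·4 = 18.6; r = 19.6 − 18.6 = 1
a=6: ŷ = 11 + 1.9·6 = 22.4; r = 23.4 − 22.4 = 1
a=10: ŷ = 11 + 1.9·10 = 30; r = 29 − 30 = -1
a=12: ŷ = 11 + 1.9·12 = 33.8; r = 30.8 − 33.8 = -3
a=14: ŷ = 11 + 1.9·14 = 37.6; r = 38.6 − 37.6 = 1
a=22: ŷ = 11 + 1.9·22 = 52.8; r = 53.8 − 52.8 = 1
Signs: + + − − + +
Runs: +×2, −×2, +×2 → 3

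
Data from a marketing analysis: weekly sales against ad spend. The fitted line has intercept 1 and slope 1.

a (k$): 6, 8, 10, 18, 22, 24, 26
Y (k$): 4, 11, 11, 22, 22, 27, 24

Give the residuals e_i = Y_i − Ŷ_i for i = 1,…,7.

a=6: Ŷ = 1 + 6 = 7; e = 4 − 7 = -3
a=8: Ŷ = 1 + 8 = 9; e = 11 − 9 = 2
a=10: Ŷ = 1 + 10 = 11; e = 11 − 11 = 0
a=18: Ŷ = 1 + 18 = 19; e = 22 − 19 = 3
a=22: Ŷ = 1 + 22 = 23; e = 22 − 23 = -1
a=24: Ŷ = 1 + 24 = 25; e = 27 − 25 = 2
a=26: Ŷ = 1 + 26 = 27; e = 24 − 27 = -3

-3, 2, 0, 3, -1, 2, -3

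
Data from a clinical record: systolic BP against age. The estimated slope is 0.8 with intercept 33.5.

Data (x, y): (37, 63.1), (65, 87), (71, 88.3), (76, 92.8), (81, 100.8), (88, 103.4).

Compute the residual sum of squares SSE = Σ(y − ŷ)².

x=37: ŷ = 33.5 + 0.8·37 = 63.1; e = 63.1 − 63.1 = 0
x=65: ŷ = 33.5 + 0.8·65 = 85.5; e = 87 − 85.5 = 1.5
x=71: ŷ = 33.5 + 0.8·71 = 90.3; e = 88.3 − 90.3 = -2
x=76: ŷ = 33.5 + 0.8·76 = 94.3; e = 92.8 − 94.3 = -1.5
x=81: ŷ = 33.5 + 0.8·81 = 98.3; e = 100.8 − 98.3 = 2.5
x=88: ŷ = 33.5 + 0.8·88 = 103.9; e = 103.4 − 103.9 = -0.5
SSE = 0 + 2.25 + 4 + 2.25 + 6.25 + 0.25 = 15

SSE = 15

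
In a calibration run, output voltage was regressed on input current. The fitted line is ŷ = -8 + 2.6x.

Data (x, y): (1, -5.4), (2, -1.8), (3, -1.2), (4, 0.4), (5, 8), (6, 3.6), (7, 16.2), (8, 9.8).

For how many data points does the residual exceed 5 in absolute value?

1

x=1: ŷ = -8 + 2.6·1 = -5.4; e = -5.4 − (-5.4) = 0
x=2: ŷ = -8 + 2.6·2 = -2.8; e = -1.8 − (-2.8) = 1
x=3: ŷ = -8 + 2.6·3 = -0.2; e = -1.2 − (-0.2) = -1
x=4: ŷ = -8 + 2.6·4 = 2.4; e = 0.4 − 2.4 = -2
x=5: ŷ = -8 + 2.6·5 = 5; e = 8 − 5 = 3
x=6: ŷ = -8 + 2.6·6 = 7.6; e = 3.6 − 7.6 = -4
x=7: ŷ = -8 + 2.6·7 = 10.2; e = 16.2 − 10.2 = 6
x=8: ŷ = -8 + 2.6·8 = 12.8; e = 9.8 − 12.8 = -3
|e| > 5: x=7 (|e|=6) → 1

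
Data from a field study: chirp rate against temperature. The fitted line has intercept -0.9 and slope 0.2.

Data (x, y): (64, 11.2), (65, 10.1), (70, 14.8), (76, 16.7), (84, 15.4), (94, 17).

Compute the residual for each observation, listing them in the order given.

-0.7, -2, 1.7, 2.4, -0.5, -0.9

x=64: ŷ = -0.9 + 0.2·64 = 11.9; e = 11.2 − 11.9 = -0.7
x=65: ŷ = -0.9 + 0.2·65 = 12.1; e = 10.1 − 12.1 = -2
x=70: ŷ = -0.9 + 0.2·70 = 13.1; e = 14.8 − 13.1 = 1.7
x=76: ŷ = -0.9 + 0.2·76 = 14.3; e = 16.7 − 14.3 = 2.4
x=84: ŷ = -0.9 + 0.2·84 = 15.9; e = 15.4 − 15.9 = -0.5
x=94: ŷ = -0.9 + 0.2·94 = 17.9; e = 17 − 17.9 = -0.9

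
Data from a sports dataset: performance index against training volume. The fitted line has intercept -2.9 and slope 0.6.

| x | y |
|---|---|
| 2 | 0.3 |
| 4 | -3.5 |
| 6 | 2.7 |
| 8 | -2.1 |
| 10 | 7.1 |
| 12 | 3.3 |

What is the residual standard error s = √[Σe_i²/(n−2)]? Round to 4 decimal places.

s = 3.5355

x=2: ŷ = -2.9 + 0.6·2 = -1.7; e = 0.3 − (-1.7) = 2
x=4: ŷ = -2.9 + 0.6·4 = -0.5; e = -3.5 − (-0.5) = -3
x=6: ŷ = -2.9 + 0.6·6 = 0.7; e = 2.7 − 0.7 = 2
x=8: ŷ = -2.9 + 0.6·8 = 1.9; e = -2.1 − 1.9 = -4
x=10: ŷ = -2.9 + 0.6·10 = 3.1; e = 7.1 − 3.1 = 4
x=12: ŷ = -2.9 + 0.6·12 = 4.3; e = 3.3 − 4.3 = -1
SSE = 4 + 9 + 4 + 16 + 16 + 1 = 50
s = √(50/4) = √12.5 ≈ 3.5355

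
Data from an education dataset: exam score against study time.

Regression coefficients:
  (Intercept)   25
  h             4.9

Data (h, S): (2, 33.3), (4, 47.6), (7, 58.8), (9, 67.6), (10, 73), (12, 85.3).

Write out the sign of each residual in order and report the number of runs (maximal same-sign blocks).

h=2: ŷ = 25 + 4.9·2 = 34.8; e = 33.3 − 34.8 = -1.5
h=4: ŷ = 25 + 4.9·4 = 44.6; e = 47.6 − 44.6 = 3
h=7: ŷ = 25 + 4.9·7 = 59.3; e = 58.8 − 59.3 = -0.5
h=9: ŷ = 25 + 4.9·9 = 69.1; e = 67.6 − 69.1 = -1.5
h=10: ŷ = 25 + 4.9·10 = 74; e = 73 − 74 = -1
h=12: ŷ = 25 + 4.9·12 = 83.8; e = 85.3 − 83.8 = 1.5
Signs: − + − − − +
Runs: −×1, +×1, −×3, +×1 → 4

4 runs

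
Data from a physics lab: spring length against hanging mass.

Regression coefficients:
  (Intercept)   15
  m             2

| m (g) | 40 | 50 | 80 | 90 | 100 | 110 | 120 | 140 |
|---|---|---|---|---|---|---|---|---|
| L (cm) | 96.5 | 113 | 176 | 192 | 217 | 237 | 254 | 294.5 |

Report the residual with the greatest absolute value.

e = -3

m=40: ŷ = 15 + 2·40 = 95; e = 96.5 − 95 = 1.5
m=50: ŷ = 15 + 2·50 = 115; e = 113 − 115 = -2
m=80: ŷ = 15 + 2·80 = 175; e = 176 − 175 = 1
m=90: ŷ = 15 + 2·90 = 195; e = 192 − 195 = -3
m=100: ŷ = 15 + 2·100 = 215; e = 217 − 215 = 2
m=110: ŷ = 15 + 2·110 = 235; e = 237 − 235 = 2
m=120: ŷ = 15 + 2·120 = 255; e = 254 − 255 = -1
m=140: ŷ = 15 + 2·140 = 295; e = 294.5 − 295 = -0.5
Largest |e| is 3 at m = 90, residual -3.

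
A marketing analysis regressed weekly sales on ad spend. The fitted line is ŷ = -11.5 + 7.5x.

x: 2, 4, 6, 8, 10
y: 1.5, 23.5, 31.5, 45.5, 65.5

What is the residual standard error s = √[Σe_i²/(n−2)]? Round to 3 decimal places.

s = 3.916

x=2: ŷ = -11.5 + 7.5·2 = 3.5; e = 1.5 − 3.5 = -2
x=4: ŷ = -11.5 + 7.5·4 = 18.5; e = 23.5 − 18.5 = 5
x=6: ŷ = -11.5 + 7.5·6 = 33.5; e = 31.5 − 33.5 = -2
x=8: ŷ = -11.5 + 7.5·8 = 48.5; e = 45.5 − 48.5 = -3
x=10: ŷ = -11.5 + 7.5·10 = 63.5; e = 65.5 − 63.5 = 2
SSE = 4 + 25 + 4 + 9 + 4 = 46
s = √(46/3) = √15.3333 ≈ 3.916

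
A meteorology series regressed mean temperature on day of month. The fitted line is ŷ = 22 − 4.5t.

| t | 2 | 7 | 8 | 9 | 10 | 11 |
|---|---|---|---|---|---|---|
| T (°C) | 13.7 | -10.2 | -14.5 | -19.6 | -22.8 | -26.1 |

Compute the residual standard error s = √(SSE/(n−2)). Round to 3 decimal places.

t=2: ŷ = 22 − 4.5·2 = 13; r = 13.7 − 13 = 0.7
t=7: ŷ = 22 − 4.5·7 = -9.5; r = -10.2 − (-9.5) = -0.7
t=8: ŷ = 22 − 4.5·8 = -14; r = -14.5 − (-14) = -0.5
t=9: ŷ = 22 − 4.5·9 = -18.5; r = -19.6 − (-18.5) = -1.1
t=10: ŷ = 22 − 4.5·10 = -23; r = -22.8 − (-23) = 0.2
t=11: ŷ = 22 − 4.5·11 = -27.5; r = -26.1 − (-27.5) = 1.4
SSE = 0.49 + 0.49 + 0.25 + 1.21 + 0.04 + 1.96 = 4.44
s = √(4.44/4) = √1.11 ≈ 1.054

s = 1.054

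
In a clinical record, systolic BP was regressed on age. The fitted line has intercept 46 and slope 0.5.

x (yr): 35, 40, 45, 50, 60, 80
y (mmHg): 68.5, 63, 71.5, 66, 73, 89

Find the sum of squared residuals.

SSE = 86

x=35: ŷ = 46 + 0.5·35 = 63.5; r = 68.5 − 63.5 = 5
x=40: ŷ = 46 + 0.5·40 = 66; r = 63 − 66 = -3
x=45: ŷ = 46 + 0.5·45 = 68.5; r = 71.5 − 68.5 = 3
x=50: ŷ = 46 + 0.5·50 = 71; r = 66 − 71 = -5
x=60: ŷ = 46 + 0.5·60 = 76; r = 73 − 76 = -3
x=80: ŷ = 46 + 0.5·80 = 86; r = 89 − 86 = 3
SSE = 25 + 9 + 9 + 25 + 9 + 9 = 86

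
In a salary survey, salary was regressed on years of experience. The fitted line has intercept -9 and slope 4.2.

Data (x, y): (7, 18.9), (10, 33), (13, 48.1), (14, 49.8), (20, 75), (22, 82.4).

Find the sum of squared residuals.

SSE = 9.5

x=7: ŷ = -9 + 4.2·7 = 20.4; r = 18.9 − 20.4 = -1.5
x=10: ŷ = -9 + 4.2·10 = 33; r = 33 − 33 = 0
x=13: ŷ = -9 + 4.2·13 = 45.6; r = 48.1 − 45.6 = 2.5
x=14: ŷ = -9 + 4.2·14 = 49.8; r = 49.8 − 49.8 = 0
x=20: ŷ = -9 + 4.2·20 = 75; r = 75 − 75 = 0
x=22: ŷ = -9 + 4.2·22 = 83.4; r = 82.4 − 83.4 = -1
SSE = 2.25 + 0 + 6.25 + 0 + 0 + 1 = 9.5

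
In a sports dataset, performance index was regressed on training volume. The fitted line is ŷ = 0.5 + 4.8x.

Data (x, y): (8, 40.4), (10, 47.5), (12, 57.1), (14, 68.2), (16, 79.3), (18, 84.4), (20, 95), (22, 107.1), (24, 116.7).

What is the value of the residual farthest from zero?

e = -2.5

x=8: ŷ = 0.5 + 4.8·8 = 38.9; e = 40.4 − 38.9 = 1.5
x=10: ŷ = 0.5 + 4.8·10 = 48.5; e = 47.5 − 48.5 = -1
x=12: ŷ = 0.5 + 4.8·12 = 58.1; e = 57.1 − 58.1 = -1
x=14: ŷ = 0.5 + 4.8·14 = 67.7; e = 68.2 − 67.7 = 0.5
x=16: ŷ = 0.5 + 4.8·16 = 77.3; e = 79.3 − 77.3 = 2
x=18: ŷ = 0.5 + 4.8·18 = 86.9; e = 84.4 − 86.9 = -2.5
x=20: ŷ = 0.5 + 4.8·20 = 96.5; e = 95 − 96.5 = -1.5
x=22: ŷ = 0.5 + 4.8·22 = 106.1; e = 107.1 − 106.1 = 1
x=24: ŷ = 0.5 + 4.8·24 = 115.7; e = 116.7 − 115.7 = 1
Largest |e| is 2.5 at x = 18, residual -2.5.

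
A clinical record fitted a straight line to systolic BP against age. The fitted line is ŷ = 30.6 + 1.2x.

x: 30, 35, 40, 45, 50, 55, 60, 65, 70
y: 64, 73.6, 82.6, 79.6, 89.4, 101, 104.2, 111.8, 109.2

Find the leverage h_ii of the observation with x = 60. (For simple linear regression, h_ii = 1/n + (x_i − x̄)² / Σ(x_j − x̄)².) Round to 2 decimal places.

h = 0.18

x̄ = (30 + 35 + 40 + 45 + 50 + 55 + 60 + 65 + 70)/9 = 50
Σ(x − x̄)² = 400 + 225 + 100 + 25 + 0 + 25 + 100 + 225 + 400 = 1500
h = 1/9 + (10)²/1500 = 0.111111 + 0.0666667 = 0.18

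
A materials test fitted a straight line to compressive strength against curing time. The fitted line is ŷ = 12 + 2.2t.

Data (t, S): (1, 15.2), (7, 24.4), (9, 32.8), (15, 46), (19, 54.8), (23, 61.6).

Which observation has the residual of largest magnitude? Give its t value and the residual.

t=1: ŷ = 12 + 2.2·1 = 14.2; r = 15.2 − 14.2 = 1
t=7: ŷ = 12 + 2.2·7 = 27.4; r = 24.4 − 27.4 = -3
t=9: ŷ = 12 + 2.2·9 = 31.8; r = 32.8 − 31.8 = 1
t=15: ŷ = 12 + 2.2·15 = 45; r = 46 − 45 = 1
t=19: ŷ = 12 + 2.2·19 = 53.8; r = 54.8 − 53.8 = 1
t=23: ŷ = 12 + 2.2·23 = 62.6; r = 61.6 − 62.6 = -1
Largest |r| is 3 at t = 7, residual -3.

t = 7, r = -3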